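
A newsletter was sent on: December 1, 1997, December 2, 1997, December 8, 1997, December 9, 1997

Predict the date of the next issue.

Gaps: 1, 6, 1 days — not constant, but cyclic with period 2.
The events fall on every Monday and Tuesday.
The following Monday is December 15, 1997.

December 15, 1997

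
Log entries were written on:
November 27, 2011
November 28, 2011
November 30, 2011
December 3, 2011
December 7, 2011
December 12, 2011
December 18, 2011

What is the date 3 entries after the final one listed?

Gaps: 1, 2, 3, 4, 5, 6 days — each gap is 1 larger than the previous one.
Next gap: 7 days. December 18, 2011 + 7 days = December 25, 2011.
Next gap: 8 days. December 25, 2011 + 8 days = January 2, 2012.
Next gap: 9 days. January 2, 2012 + 9 days = January 11, 2012.

January 11, 2012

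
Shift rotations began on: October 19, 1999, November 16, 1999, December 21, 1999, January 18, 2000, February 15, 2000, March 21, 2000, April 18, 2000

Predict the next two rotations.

These are Tuesdays at 28- or 35-day spacing (28, 35, 28, 28, 35, 28).
The pattern: 3rd Tuesday of the month.
3rd Tuesday of May 2000: May 16, 2000.
3rd Tuesday of June 2000: June 20, 2000.

May 16, 2000; June 20, 2000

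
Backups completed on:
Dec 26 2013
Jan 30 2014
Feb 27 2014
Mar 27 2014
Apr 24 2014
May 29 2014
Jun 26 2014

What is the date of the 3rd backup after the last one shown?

These are Thursdays with 35, 28, 28, 28, 35, 28-day gaps.
Each is the final Thursday of its month — Jan 30 2014 is past the 28th, so '4th Thursday' doesn't fit.
July 2014 ends with Thursday Jul 31 2014.
Last Thursday of August 2014: Aug 28 2014.
September 2014 ends with Thursday Sep 25 2014.

Sep 25 2014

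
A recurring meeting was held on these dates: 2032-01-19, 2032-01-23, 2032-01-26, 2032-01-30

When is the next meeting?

2032-02-02

Gaps: 4, 3, 4 days — not constant, but cyclic with period 2.
The events fall on every Monday and Friday.
The following Monday is 2032-02-02.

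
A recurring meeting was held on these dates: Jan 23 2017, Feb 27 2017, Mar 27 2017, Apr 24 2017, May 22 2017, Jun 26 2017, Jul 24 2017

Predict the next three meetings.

Aug 28 2017, Sep 25 2017, Oct 23 2017

Gaps: 35, 28, 28, 28, 35, 28 days — a mix of 28 and 35. Every date is a Monday.
Each is the 4th Monday of its month.
August 2017 — 4th Monday is Aug 28 2017.
September 2017 — 4th Monday is Sep 25 2017.
October 2017 — 4th Monday is Oct 23 2017.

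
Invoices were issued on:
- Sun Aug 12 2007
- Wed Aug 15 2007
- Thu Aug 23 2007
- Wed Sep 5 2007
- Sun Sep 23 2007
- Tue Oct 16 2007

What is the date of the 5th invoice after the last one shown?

Wed Apr 23 2008

Intervals are 3, 8, 13, 18, 23 days — an arithmetic progression with common difference 5.
Next gap: 28 days. Tue Oct 16 2007 + 28 days = Tue Nov 13 2007.
Next gap: 33 days. Tue Nov 13 2007 + 33 days = Sun Dec 16 2007.
Next gap: 38 days. Sun Dec 16 2007 + 38 days = Wed Jan 23 2008.
Next gap: 43 days. Wed Jan 23 2008 + 43 days = Thu Mar 6 2008.
Next gap: 48 days. Thu Mar 6 2008 + 48 days = Wed Apr 23 2008.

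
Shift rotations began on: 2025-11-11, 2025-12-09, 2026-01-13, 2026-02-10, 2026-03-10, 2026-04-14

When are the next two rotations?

All dates are Tuesdays, 28, 35, 28, 28, 35 days apart.
Specifically, the 2nd Tuesday of each month.
May 2026 — 2nd Tuesday is 2026-05-12.
2nd Tuesday of June 2026: 2026-06-09.

2026-05-12, 2026-06-09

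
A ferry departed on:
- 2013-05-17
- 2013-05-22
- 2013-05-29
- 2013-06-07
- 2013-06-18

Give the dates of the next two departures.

2013-07-01, 2013-07-16

Intervals are 5, 7, 9, 11 days — an arithmetic progression with common difference 2.
Next gap: 13 days. 2013-06-18 + 13 days = 2013-07-01.
Next gap: 15 days. 2013-07-01 + 15 days = 2013-07-16.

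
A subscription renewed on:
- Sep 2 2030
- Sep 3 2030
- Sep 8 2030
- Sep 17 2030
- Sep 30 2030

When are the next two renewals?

Oct 17 2030, Nov 7 2030

The spacing grows by 4 each time: 1, 5, 9, 13 days.
Next gap: 17 days. Sep 30 2030 + 17 days = Oct 17 2030.
Next gap: 21 days. Oct 17 2030 + 21 days = Nov 7 2030.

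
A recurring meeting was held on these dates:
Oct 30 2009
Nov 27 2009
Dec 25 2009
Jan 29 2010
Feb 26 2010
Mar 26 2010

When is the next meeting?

Apr 30 2010

All Fridays; the gaps (28, 28, 35, 28, 28) vary with month length.
This is the last Friday of each month.
April 2010 ends with Friday Apr 30 2010.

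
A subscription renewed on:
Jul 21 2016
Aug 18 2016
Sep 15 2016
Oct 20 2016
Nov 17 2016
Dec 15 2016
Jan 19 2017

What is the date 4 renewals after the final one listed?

Gaps: 28, 28, 35, 28, 28, 35 days — a mix of 28 and 35. Every date is a Thursday.
Each is the 3rd Thursday of its month.
February 2017 — 3rd Thursday is Feb 16 2017.
March 2017 — 3rd Thursday is Mar 16 2017.
April 2017 — 3rd Thursday is Apr 20 2017.
May 2017 — 3rd Thursday is May 18 2017.

May 18 2017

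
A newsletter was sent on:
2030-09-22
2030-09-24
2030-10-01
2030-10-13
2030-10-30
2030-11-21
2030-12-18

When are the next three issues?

Intervals are 2, 7, 12, 17, 22, 27 days — an arithmetic progression with common difference 5.
Next gap: 32 days. 2030-12-18 + 32 days = 2031-01-19.
Next gap: 37 days. 2031-01-19 + 37 days = 2031-02-25.
Next gap: 42 days. 2031-02-25 + 42 days = 2031-04-08.

2031-01-19, 2031-02-25, 2031-04-08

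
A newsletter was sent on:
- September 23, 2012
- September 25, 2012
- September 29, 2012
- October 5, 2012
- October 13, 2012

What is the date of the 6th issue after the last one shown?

January 11, 2013

Gaps: 2, 4, 6, 8 days — each gap is 2 larger than the previous one.
Next gap: 10 days. October 13, 2012 + 10 days = October 23, 2012.
Next gap: 12 days. October 23, 2012 + 12 days = November 4, 2012.
Next gap: 14 days. November 4, 2012 + 14 days = November 18, 2012.
Next gap: 16 days. November 18, 2012 + 16 days = December 4, 2012.
Next gap: 18 days. December 4, 2012 + 18 days = December 22, 2012.
Next gap: 20 days. December 22, 2012 + 20 days = January 11, 2013.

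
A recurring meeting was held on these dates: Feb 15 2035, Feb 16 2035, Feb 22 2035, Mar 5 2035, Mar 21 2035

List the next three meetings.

Apr 11 2035, May 7 2035, Jun 7 2035

Intervals are 1, 6, 11, 16 days — an arithmetic progression with common difference 5.
Next gap: 21 days. Mar 21 2035 + 21 days = Apr 11 2035.
Next gap: 26 days. Apr 11 2035 + 26 days = May 7 2035.
Next gap: 31 days. May 7 2035 + 31 days = Jun 7 2035.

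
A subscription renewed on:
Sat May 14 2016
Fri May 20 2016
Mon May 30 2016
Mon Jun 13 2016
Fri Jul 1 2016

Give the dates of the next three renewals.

Sat Jul 23 2016, Thu Aug 18 2016, Sat Sep 17 2016

Gaps: 6, 10, 14, 18 days — each gap is 4 larger than the previous one.
Next gap: 22 days. Fri Jul 1 2016 + 22 days = Sat Jul 23 2016.
Next gap: 26 days. Sat Jul 23 2016 + 26 days = Thu Aug 18 2016.
Next gap: 30 days. Thu Aug 18 2016 + 30 days = Sat Sep 17 2016.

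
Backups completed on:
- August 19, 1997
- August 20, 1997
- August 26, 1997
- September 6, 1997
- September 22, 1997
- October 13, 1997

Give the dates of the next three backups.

The spacing grows by 5 each time: 1, 6, 11, 16, 21 days.
Next gap: 26 days. October 13, 1997 + 26 days = November 8, 1997.
Next gap: 31 days. November 8, 1997 + 31 days = December 9, 1997.
Next gap: 36 days. December 9, 1997 + 36 days = January 14, 1998.

November 8, 1997; December 9, 1997; January 14, 1998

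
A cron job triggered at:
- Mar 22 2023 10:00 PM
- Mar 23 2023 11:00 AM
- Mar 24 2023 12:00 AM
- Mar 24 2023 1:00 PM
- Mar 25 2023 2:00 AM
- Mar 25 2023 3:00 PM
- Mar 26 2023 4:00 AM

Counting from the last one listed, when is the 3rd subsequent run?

Spacing: 13, 13, 13, 13, 13, 13 h — constant 13 h.
Mar 26 2023 4:00 AM + 13 h = Mar 26 2023 5:00 PM.
Mar 26 2023 5:00 PM + 13 h = Mar 27 2023 6:00 AM.
Mar 27 2023 6:00 AM + 13 h = Mar 27 2023 7:00 PM.

Mar 27 2023 7:00 PM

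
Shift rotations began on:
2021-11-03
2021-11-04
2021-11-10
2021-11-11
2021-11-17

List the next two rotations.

2021-11-18, 2021-11-24

Gaps: 1, 6, 1, 6 days — not constant, but cyclic with period 2.
The events fall on every Wednesday and Thursday.
The following Thursday is 2021-11-18.
Next Wednesday: 2021-11-24.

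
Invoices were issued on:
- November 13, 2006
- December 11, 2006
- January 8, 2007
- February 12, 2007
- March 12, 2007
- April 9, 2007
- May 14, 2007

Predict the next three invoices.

June 11, 2007; July 9, 2007; August 13, 2007

Gaps: 28, 28, 35, 28, 28, 35 days — a mix of 28 and 35. Every date is a Monday.
Each is the 2nd Monday of its month.
2nd Monday of June 2007: June 11, 2007.
2nd Monday of July 2007: July 9, 2007.
August 2007 — 2nd Monday is August 13, 2007.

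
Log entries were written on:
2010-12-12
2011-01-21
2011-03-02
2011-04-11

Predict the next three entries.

Every event comes 40 days after the last (40, 40, 40).
2011-04-11 + 40 days = 2011-05-21.
2011-05-21 + 40 days = 2011-06-30.
2011-06-30 + 40 days = 2011-08-09.

2011-05-21, 2011-06-30, 2011-08-09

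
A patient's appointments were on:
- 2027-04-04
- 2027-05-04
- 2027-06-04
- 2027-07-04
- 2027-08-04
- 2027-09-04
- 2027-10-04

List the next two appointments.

Each date is the 4th; the gaps (30, 31, 30, 31, 31, 30) track the month lengths.
The rule is the 4th of each month.
November 2027: 2027-11-04.
Next: December 2027 → 2027-12-04.

2027-11-04, 2027-12-04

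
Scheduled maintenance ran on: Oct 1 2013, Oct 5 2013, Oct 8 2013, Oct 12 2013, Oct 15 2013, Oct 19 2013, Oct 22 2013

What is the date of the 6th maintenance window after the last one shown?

Nov 12 2013

Every event lands on a Tuesday or Saturday (gaps cycle 4, 3, 4, 3, 4, 3).
So the schedule is: every Tuesday and Saturday.
Next Saturday: Oct 26 2013.
Next Tuesday: Oct 29 2013.
The following Saturday is Nov 2 2013.
The following Tuesday is Nov 5 2013.
The following Saturday is Nov 9 2013.
Next Tuesday: Nov 12 2013.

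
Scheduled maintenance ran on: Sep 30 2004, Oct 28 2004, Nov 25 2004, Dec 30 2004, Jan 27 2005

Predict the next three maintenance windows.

These are Thursdays with 28, 28, 35, 28-day gaps.
Each is the final Thursday of its month — Sep 30 2004 is past the 28th, so '4th Thursday' doesn't fit.
Last Thursday of February 2005: Feb 24 2005.
Last Thursday of March 2005: Mar 31 2005.
Last Thursday of April 2005: Apr 28 2005.

Feb 24 2005, Mar 31 2005, Apr 28 2005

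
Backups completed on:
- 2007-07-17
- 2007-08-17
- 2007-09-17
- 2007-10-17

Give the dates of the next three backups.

2007-11-17, 2007-12-17, 2008-01-17

Each date is the 17th; the gaps (31, 31, 30) track the month lengths.
The rule is the 17th of each month.
Next: November 2007 → 2007-11-17.
December 2007: 2007-12-17.
Next: January 2008 → 2008-01-17.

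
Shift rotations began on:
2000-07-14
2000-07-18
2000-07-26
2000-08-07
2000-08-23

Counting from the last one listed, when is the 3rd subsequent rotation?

The spacing grows by 4 each time: 4, 8, 12, 16 days.
Next gap: 20 days. 2000-08-23 + 20 days = 2000-09-12.
Next gap: 24 days. 2000-09-12 + 24 days = 2000-10-06.
Next gap: 28 days. 2000-10-06 + 28 days = 2000-11-03.

2000-11-03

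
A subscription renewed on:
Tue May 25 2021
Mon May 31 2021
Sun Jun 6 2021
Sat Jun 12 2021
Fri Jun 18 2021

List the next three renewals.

Gaps between consecutive events: 6, 6, 6, 6 days — a constant 6-day interval.
Fri Jun 18 2021 + 6 days = Thu Jun 24 2021.
Thu Jun 24 2021 + 6 days = Wed Jun 30 2021.
Wed Jun 30 2021 + 6 days = Tue Jul 6 2021.

Thu Jun 24 2021, Wed Jun 30 2021, Tue Jul 6 2021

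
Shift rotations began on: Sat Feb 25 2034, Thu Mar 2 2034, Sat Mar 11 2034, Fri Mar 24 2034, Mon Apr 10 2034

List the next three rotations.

Mon May 1 2034, Fri May 26 2034, Sat Jun 24 2034

Gaps: 5, 9, 13, 17 days — each gap is 4 larger than the previous one.
Next gap: 21 days. Mon Apr 10 2034 + 21 days = Mon May 1 2034.
Next gap: 25 days. Mon May 1 2034 + 25 days = Fri May 26 2034.
Next gap: 29 days. Fri May 26 2034 + 29 days = Sat Jun 24 2034.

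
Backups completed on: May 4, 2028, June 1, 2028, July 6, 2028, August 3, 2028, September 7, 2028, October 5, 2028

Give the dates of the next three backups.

Gaps: 28, 35, 28, 35, 28 days — a mix of 28 and 35. Every date is a Thursday.
Each is the 1st Thursday of its month.
November 2028 — 1st Thursday is November 2, 2028.
December 2028 — 1st Thursday is December 7, 2028.
1st Thursday of January 2029: January 4, 2029.

November 2, 2028; December 7, 2028; January 4, 2029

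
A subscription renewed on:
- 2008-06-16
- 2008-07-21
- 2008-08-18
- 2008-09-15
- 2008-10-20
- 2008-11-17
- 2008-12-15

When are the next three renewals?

2009-01-19, 2009-02-16, 2009-03-16

All dates are Mondays, 35, 28, 28, 35, 28, 28 days apart.
Specifically, the 3rd Monday of each month.
January 2009 — 3rd Monday is 2009-01-19.
February 2009 — 3rd Monday is 2009-02-16.
March 2009 — 3rd Monday is 2009-03-16.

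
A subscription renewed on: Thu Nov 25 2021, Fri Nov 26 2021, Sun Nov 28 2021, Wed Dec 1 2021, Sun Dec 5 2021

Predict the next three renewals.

Fri Dec 10 2021, Thu Dec 16 2021, Thu Dec 23 2021

Gaps: 1, 2, 3, 4 days — each gap is 1 larger than the previous one.
Next gap: 5 days. Sun Dec 5 2021 + 5 days = Fri Dec 10 2021.
Next gap: 6 days. Fri Dec 10 2021 + 6 days = Thu Dec 16 2021.
Next gap: 7 days. Thu Dec 16 2021 + 7 days = Thu Dec 23 2021.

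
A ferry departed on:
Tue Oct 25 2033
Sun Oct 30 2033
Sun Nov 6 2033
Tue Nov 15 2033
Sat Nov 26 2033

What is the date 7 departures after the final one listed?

Intervals are 5, 7, 9, 11 days — an arithmetic progression with common difference 2.
Next gap: 13 days. Sat Nov 26 2033 + 13 days = Fri Dec 9 2033.
Next gap: 15 days. Fri Dec 9 2033 + 15 days = Sat Dec 24 2033.
Next gap: 17 days. Sat Dec 24 2033 + 17 days = Tue Jan 10 2034.
Next gap: 19 days. Tue Jan 10 2034 + 19 days = Sun Jan 29 2034.
Next gap: 21 days. Sun Jan 29 2034 + 21 days = Sun Feb 19 2034.
Next gap: 23 days. Sun Feb 19 2034 + 23 days = Tue Mar 14 2034.
Next gap: 25 days. Tue Mar 14 2034 + 25 days = Sat Apr 8 2034.

Sat Apr 8 2034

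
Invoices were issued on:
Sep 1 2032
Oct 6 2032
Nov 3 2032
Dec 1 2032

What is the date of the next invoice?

Gaps: 35, 28, 28 days — a mix of 28 and 35. Every date is a Wednesday.
Each is the 1st Wednesday of its month.
January 2033 — 1st Wednesday is Jan 5 2033.

Jan 5 2033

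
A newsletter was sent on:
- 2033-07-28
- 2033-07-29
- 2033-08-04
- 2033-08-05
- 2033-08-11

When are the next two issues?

Gaps: 1, 6, 1, 6 days — not constant, but cyclic with period 2.
The events fall on every Thursday and Friday.
Next Friday: 2033-08-12.
Next Thursday: 2033-08-18.

2033-08-12, 2033-08-18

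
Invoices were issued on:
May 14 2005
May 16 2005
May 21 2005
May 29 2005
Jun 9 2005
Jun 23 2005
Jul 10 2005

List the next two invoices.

Jul 30 2005, Aug 22 2005

The spacing grows by 3 each time: 2, 5, 8, 11, 14, 17 days.
Next gap: 20 days. Jul 10 2005 + 20 days = Jul 30 2005.
Next gap: 23 days. Jul 30 2005 + 23 days = Aug 22 2005.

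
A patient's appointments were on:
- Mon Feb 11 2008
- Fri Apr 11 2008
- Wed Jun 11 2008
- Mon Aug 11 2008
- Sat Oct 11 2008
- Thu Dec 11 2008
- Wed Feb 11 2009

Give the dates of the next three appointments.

Gaps: 60, 61, 61, 61, 61, 62 days — not constant. Every event is on the 11th of the month.
Pattern: the 11th of every 2 months.
April 2009: Sat Apr 11 2009.
June 2009: Thu Jun 11 2009.
Next: August 2009 → Tue Aug 11 2009.

Sat Apr 11 2009, Thu Jun 11 2009, Tue Aug 11 2009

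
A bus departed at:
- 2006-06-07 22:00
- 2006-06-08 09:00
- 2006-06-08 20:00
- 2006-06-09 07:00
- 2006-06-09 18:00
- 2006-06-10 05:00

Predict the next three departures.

2006-06-10 16:00, 2006-06-11 03:00, 2006-06-11 14:00

Gaps: 11, 11, 11, 11, 11 hours — each event is 11 hours after the previous one.
2006-06-10 05:00 + 11 h = 2006-06-10 16:00.
2006-06-10 16:00 + 11 h = 2006-06-11 03:00.
2006-06-11 03:00 + 11 h = 2006-06-11 14:00.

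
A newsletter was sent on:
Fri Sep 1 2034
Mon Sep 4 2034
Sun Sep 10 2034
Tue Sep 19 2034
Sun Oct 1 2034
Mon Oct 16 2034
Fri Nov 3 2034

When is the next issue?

Fri Nov 24 2034

Gaps: 3, 6, 9, 12, 15, 18 days — each gap is 3 larger than the previous one.
Next gap: 21 days. Fri Nov 3 2034 + 21 days = Fri Nov 24 2034.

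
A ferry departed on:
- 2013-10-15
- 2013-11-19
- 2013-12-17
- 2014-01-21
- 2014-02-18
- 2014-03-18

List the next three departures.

2014-04-15, 2014-05-20, 2014-06-17

All dates are Tuesdays, 35, 28, 35, 28, 28 days apart.
Specifically, the 3rd Tuesday of each month.
April 2014 — 3rd Tuesday is 2014-04-15.
May 2014 — 3rd Tuesday is 2014-05-20.
June 2014 — 3rd Tuesday is 2014-06-17.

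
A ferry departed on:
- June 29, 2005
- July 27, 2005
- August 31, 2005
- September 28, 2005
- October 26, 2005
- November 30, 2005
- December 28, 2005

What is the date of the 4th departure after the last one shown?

All Wednesdays; the gaps (28, 35, 28, 28, 35, 28) vary with month length.
This is the last Wednesday of each month.
Last Wednesday of January 2006: January 25, 2006.
Last Wednesday of February 2006: February 22, 2006.
March 2006 ends with Wednesday March 29, 2006.
Last Wednesday of April 2006: April 26, 2006.

April 26, 2006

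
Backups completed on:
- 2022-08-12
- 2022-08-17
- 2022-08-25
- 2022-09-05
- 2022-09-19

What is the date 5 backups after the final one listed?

2023-01-12

Gaps: 5, 8, 11, 14 days — each gap is 3 larger than the previous one.
Next gap: 17 days. 2022-09-19 + 17 days = 2022-10-06.
Next gap: 20 days. 2022-10-06 + 20 days = 2022-10-26.
Next gap: 23 days. 2022-10-26 + 23 days = 2022-11-18.
Next gap: 26 days. 2022-11-18 + 26 days = 2022-12-14.
Next gap: 29 days. 2022-12-14 + 29 days = 2023-01-12.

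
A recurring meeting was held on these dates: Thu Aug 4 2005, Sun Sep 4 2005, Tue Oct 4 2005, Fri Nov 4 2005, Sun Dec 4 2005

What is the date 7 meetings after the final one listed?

The day-of-month is always 4 (31, 30, 31, 30 days between events).
So this recurs on the 4th of each month.
January 2006: Wed Jan 4 2006.
February 2006: Sat Feb 4 2006.
Next: March 2006 → Sat Mar 4 2006.
April 2006: Tue Apr 4 2006.
May 2006: Thu May 4 2006.
Next: June 2006 → Sun Jun 4 2006.
July 2006: Tue Jul 4 2006.

Tue Jul 4 2006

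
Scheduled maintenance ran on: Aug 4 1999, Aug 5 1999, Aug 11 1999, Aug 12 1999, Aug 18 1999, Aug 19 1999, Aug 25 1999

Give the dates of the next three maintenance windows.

Aug 26 1999, Sep 1 1999, Sep 2 1999

The gap pattern 1, 6, 1, 6, 1, 6 repeats every 2 events.
These are the Wednesdays and Thursdays of each week.
Next Thursday: Aug 26 1999.
The following Wednesday is Sep 1 1999.
The following Thursday is Sep 2 1999.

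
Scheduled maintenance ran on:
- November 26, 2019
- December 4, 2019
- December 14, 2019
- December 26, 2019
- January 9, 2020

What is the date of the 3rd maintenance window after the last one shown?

The spacing grows by 2 each time: 8, 10, 12, 14 days.
Next gap: 16 days. January 9, 2020 + 16 days = January 25, 2020.
Next gap: 18 days. January 25, 2020 + 18 days = February 12, 2020.
Next gap: 20 days. February 12, 2020 + 20 days = March 3, 2020.

March 3, 2020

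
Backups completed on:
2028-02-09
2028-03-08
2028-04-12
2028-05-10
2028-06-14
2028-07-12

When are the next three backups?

2028-08-09, 2028-09-13, 2028-10-11

All dates are Wednesdays, 28, 35, 28, 35, 28 days apart.
Specifically, the 2nd Wednesday of each month.
August 2028 — 2nd Wednesday is 2028-08-09.
2nd Wednesday of September 2028: 2028-09-13.
2nd Wednesday of October 2028: 2028-10-11.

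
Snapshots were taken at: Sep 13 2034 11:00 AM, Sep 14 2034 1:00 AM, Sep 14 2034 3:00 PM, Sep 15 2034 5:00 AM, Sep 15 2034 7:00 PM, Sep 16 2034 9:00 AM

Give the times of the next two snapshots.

Sep 16 2034 11:00 PM, Sep 17 2034 1:00 PM

Gaps: 14, 14, 14, 14, 14 hours — each event is 14 hours after the previous one.
Sep 16 2034 9:00 AM + 14 h = Sep 16 2034 11:00 PM.
Sep 16 2034 11:00 PM + 14 h = Sep 17 2034 1:00 PM.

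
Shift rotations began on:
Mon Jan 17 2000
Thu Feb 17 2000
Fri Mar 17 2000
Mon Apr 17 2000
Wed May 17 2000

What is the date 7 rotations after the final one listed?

Sun Dec 17 2000

Each date is the 17th; the gaps (31, 29, 31, 30) track the month lengths.
The rule is the 17th of each month.
Next: June 2000 → Sat Jun 17 2000.
Next: July 2000 → Mon Jul 17 2000.
August 2000: Thu Aug 17 2000.
Next: September 2000 → Sun Sep 17 2000.
Next: October 2000 → Tue Oct 17 2000.
November 2000: Fri Nov 17 2000.
Next: December 2000 → Sun Dec 17 2000.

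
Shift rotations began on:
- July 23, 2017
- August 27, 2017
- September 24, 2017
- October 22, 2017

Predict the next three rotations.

Gaps: 35, 28, 28 days — a mix of 28 and 35. Every date is a Sunday.
Each is the 4th Sunday of its month.
November 2017 — 4th Sunday is November 26, 2017.
4th Sunday of December 2017: December 24, 2017.
4th Sunday of January 2018: January 28, 2018.

November 26, 2017; December 24, 2017; January 28, 2018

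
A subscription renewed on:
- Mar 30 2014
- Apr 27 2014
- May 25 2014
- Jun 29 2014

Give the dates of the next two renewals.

These are Sundays with 28, 28, 35-day gaps.
Each is the final Sunday of its month — Mar 30 2014 is past the 28th, so '4th Sunday' doesn't fit.
Last Sunday of July 2014: Jul 27 2014.
Last Sunday of August 2014: Aug 31 2014.

Jul 27 2014, Aug 31 2014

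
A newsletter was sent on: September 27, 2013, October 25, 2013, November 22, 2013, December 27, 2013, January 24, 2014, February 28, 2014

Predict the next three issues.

March 28, 2014; April 25, 2014; May 23, 2014

Gaps: 28, 28, 35, 28, 35 days — a mix of 28 and 35. Every date is a Friday.
Each is the 4th Friday of its month.
4th Friday of March 2014: March 28, 2014.
April 2014 — 4th Friday is April 25, 2014.
May 2014 — 4th Friday is May 23, 2014.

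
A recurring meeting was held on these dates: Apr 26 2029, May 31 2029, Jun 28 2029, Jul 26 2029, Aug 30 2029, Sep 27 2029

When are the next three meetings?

All Thursdays; the gaps (35, 28, 28, 35, 28) vary with month length.
This is the last Thursday of each month.
October 2029 ends with Thursday Oct 25 2029.
November 2029 ends with Thursday Nov 29 2029.
December 2029 ends with Thursday Dec 27 2029.

Oct 25 2029, Nov 29 2029, Dec 27 2029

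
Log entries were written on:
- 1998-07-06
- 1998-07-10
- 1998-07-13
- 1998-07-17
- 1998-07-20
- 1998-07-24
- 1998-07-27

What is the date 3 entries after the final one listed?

1998-08-07

Every event lands on a Monday or Friday (gaps cycle 4, 3, 4, 3, 4, 3).
So the schedule is: every Monday and Friday.
Next Friday: 1998-07-31.
The following Monday is 1998-08-03.
The following Friday is 1998-08-07.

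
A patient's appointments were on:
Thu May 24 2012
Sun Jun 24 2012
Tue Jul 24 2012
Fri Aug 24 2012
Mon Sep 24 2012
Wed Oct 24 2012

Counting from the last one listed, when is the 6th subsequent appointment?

The day-of-month is always 24 (31, 30, 31, 31, 30 days between events).
So this recurs on the 24th of each month.
Next: November 2012 → Sat Nov 24 2012.
Next: December 2012 → Mon Dec 24 2012.
Next: January 2013 → Thu Jan 24 2013.
Next: February 2013 → Sun Feb 24 2013.
March 2013: Sun Mar 24 2013.
April 2013: Wed Apr 24 2013.

Wed Apr 24 2013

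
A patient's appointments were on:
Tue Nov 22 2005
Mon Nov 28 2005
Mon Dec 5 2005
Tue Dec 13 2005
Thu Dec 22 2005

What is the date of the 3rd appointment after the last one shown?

Tue Jan 24 2006

Intervals are 6, 7, 8, 9 days — an arithmetic progression with common difference 1.
Next gap: 10 days. Thu Dec 22 2005 + 10 days = Sun Jan 1 2006.
Next gap: 11 days. Sun Jan 1 2006 + 11 days = Thu Jan 12 2006.
Next gap: 12 days. Thu Jan 12 2006 + 12 days = Tue Jan 24 2006.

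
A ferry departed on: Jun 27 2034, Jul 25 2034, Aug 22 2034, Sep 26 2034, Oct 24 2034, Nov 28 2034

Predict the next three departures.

Gaps: 28, 28, 35, 28, 35 days — a mix of 28 and 35. Every date is a Tuesday.
Each is the 4th Tuesday of its month.
December 2034 — 4th Tuesday is Dec 26 2034.
January 2035 — 4th Tuesday is Jan 23 2035.
February 2035 — 4th Tuesday is Feb 27 2035.

Dec 26 2034, Jan 23 2035, Feb 27 2035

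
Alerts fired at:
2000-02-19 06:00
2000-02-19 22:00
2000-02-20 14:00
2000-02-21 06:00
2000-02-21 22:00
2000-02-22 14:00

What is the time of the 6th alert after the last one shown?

2000-02-26 14:00

Spacing: 16, 16, 16, 16, 16 h — constant 16 h.
2000-02-22 14:00 + 16 h = 2000-02-23 06:00.
2000-02-23 06:00 + 16 h = 2000-02-23 22:00.
2000-02-23 22:00 + 16 h = 2000-02-24 14:00.
2000-02-24 14:00 + 16 h = 2000-02-25 06:00.
2000-02-25 06:00 + 16 h = 2000-02-25 22:00.
2000-02-25 22:00 + 16 h = 2000-02-26 14:00.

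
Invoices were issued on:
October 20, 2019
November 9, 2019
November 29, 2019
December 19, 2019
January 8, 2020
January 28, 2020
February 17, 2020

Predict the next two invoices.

March 8, 2020; March 28, 2020

Every event comes 20 days after the last (20, 20, 20, 20, 20, 20).
February 17, 2020 + 20 days = March 8, 2020.
March 8, 2020 + 20 days = March 28, 2020.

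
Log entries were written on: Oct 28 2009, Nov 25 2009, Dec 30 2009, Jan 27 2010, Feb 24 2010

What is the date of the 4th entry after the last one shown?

All Wednesdays; the gaps (28, 35, 28, 28) vary with month length.
This is the last Wednesday of each month.
Last Wednesday of March 2010: Mar 31 2010.
Last Wednesday of April 2010: Apr 28 2010.
Last Wednesday of May 2010: May 26 2010.
June 2010 ends with Wednesday Jun 30 2010.

Jun 30 2010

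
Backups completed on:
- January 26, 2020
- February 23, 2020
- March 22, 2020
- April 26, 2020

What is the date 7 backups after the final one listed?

November 22, 2020

All dates are Sundays, 28, 28, 35 days apart.
Specifically, the 4th Sunday of each month.
May 2020 — 4th Sunday is May 24, 2020.
4th Sunday of June 2020: June 28, 2020.
4th Sunday of July 2020: July 26, 2020.
August 2020 — 4th Sunday is August 23, 2020.
4th Sunday of September 2020: September 27, 2020.
4th Sunday of October 2020: October 25, 2020.
November 2020 — 4th Sunday is November 22, 2020.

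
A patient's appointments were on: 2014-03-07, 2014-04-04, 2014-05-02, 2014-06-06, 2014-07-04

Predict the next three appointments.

These are Fridays at 28- or 35-day spacing (28, 28, 35, 28).
The pattern: 1st Friday of the month.
1st Friday of August 2014: 2014-08-01.
1st Friday of September 2014: 2014-09-05.
October 2014 — 1st Friday is 2014-10-03.

2014-08-01, 2014-09-05, 2014-10-03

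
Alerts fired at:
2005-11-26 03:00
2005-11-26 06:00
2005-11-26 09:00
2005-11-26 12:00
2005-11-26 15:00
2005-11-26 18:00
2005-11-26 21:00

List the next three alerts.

Spacing: 3, 3, 3, 3, 3, 3 h — constant 3 h.
2005-11-26 21:00 + 3 h = 2005-11-27 00:00.
2005-11-27 00:00 + 3 h = 2005-11-27 03:00.
2005-11-27 03:00 + 3 h = 2005-11-27 06:00.

2005-11-27 00:00, 2005-11-27 03:00, 2005-11-27 06:00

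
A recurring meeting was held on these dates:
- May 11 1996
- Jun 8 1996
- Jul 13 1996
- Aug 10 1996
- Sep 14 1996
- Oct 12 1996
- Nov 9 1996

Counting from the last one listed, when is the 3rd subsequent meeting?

Feb 8 1997

All dates are Saturdays, 28, 35, 28, 35, 28, 28 days apart.
Specifically, the 2nd Saturday of each month.
December 1996 — 2nd Saturday is Dec 14 1996.
January 1997 — 2nd Saturday is Jan 11 1997.
February 1997 — 2nd Saturday is Feb 8 1997.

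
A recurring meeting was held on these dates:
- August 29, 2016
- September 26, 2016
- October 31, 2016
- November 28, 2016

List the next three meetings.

December 26, 2016; January 30, 2017; February 27, 2017

Every date is a Monday; gaps 28, 35, 28 days.
Each is the last Monday of its month (at least one falls on the 29th or later, ruling out '4th Monday').
December 2016 ends with Monday December 26, 2016.
January 2017 ends with Monday January 30, 2017.
Last Monday of February 2017: February 27, 2017.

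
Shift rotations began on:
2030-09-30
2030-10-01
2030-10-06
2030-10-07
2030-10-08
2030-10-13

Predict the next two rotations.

2030-10-14, 2030-10-15

The gap pattern 1, 5, 1, 1, 5 repeats every 3 events.
These are the Mondays, Tuesdays and Sundays of each week.
The following Monday is 2030-10-14.
The following Tuesday is 2030-10-15.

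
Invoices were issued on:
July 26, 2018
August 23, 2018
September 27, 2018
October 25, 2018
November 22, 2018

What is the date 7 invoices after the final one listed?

All dates are Thursdays, 28, 35, 28, 28 days apart.
Specifically, the 4th Thursday of each month.
4th Thursday of December 2018: December 27, 2018.
4th Thursday of January 2019: January 24, 2019.
February 2019 — 4th Thursday is February 28, 2019.
March 2019 — 4th Thursday is March 28, 2019.
4th Thursday of April 2019: April 25, 2019.
4th Thursday of May 2019: May 23, 2019.
4th Thursday of June 2019: June 27, 2019.

June 27, 2019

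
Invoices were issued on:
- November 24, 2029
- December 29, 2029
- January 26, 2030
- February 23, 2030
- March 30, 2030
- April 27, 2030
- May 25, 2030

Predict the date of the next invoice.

June 29, 2030

Every date is a Saturday; gaps 35, 28, 28, 35, 28, 28 days.
Each is the last Saturday of its month (at least one falls on the 29th or later, ruling out '4th Saturday').
Last Saturday of June 2030: June 29, 2030.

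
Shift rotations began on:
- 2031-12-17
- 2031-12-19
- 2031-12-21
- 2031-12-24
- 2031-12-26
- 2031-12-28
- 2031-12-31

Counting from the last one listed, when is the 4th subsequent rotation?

2032-01-09

Gaps: 2, 2, 3, 2, 2, 3 days — not constant, but cyclic with period 3.
The events fall on every Wednesday, Friday and Sunday.
Next Friday: 2032-01-02.
The following Sunday is 2032-01-04.
The following Wednesday is 2032-01-07.
The following Friday is 2032-01-09.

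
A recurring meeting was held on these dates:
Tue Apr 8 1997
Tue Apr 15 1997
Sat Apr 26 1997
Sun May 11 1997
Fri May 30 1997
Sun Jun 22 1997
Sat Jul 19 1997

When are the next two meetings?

The spacing grows by 4 each time: 7, 11, 15, 19, 23, 27 days.
Next gap: 31 days. Sat Jul 19 1997 + 31 days = Tue Aug 19 1997.
Next gap: 35 days. Tue Aug 19 1997 + 35 days = Tue Sep 23 1997.

Tue Aug 19 1997, Tue Sep 23 1997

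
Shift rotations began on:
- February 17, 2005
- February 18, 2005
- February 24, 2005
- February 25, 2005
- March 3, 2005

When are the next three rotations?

March 4, 2005; March 10, 2005; March 11, 2005

Gaps: 1, 6, 1, 6 days — not constant, but cyclic with period 2.
The events fall on every Thursday and Friday.
Next Friday: March 4, 2005.
The following Thursday is March 10, 2005.
Next Friday: March 11, 2005.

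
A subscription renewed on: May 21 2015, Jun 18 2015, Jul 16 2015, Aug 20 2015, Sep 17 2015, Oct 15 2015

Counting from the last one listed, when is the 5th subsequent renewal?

Mar 17 2016

These are Thursdays at 28- or 35-day spacing (28, 28, 35, 28, 28).
The pattern: 3rd Thursday of the month.
3rd Thursday of November 2015: Nov 19 2015.
3rd Thursday of December 2015: Dec 17 2015.
3rd Thursday of January 2016: Jan 21 2016.
February 2016 — 3rd Thursday is Feb 18 2016.
3rd Thursday of March 2016: Mar 17 2016.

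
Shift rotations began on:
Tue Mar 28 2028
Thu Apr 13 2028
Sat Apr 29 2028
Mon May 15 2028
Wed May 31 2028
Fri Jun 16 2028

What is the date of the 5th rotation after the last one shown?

Gaps between consecutive events: 16, 16, 16, 16, 16 days — a constant 16-day interval.
Fri Jun 16 2028 + 16 days = Sun Jul 2 2028.
Sun Jul 2 2028 + 16 days = Tue Jul 18 2028.
Tue Jul 18 2028 + 16 days = Thu Aug 3 2028.
Thu Aug 3 2028 + 16 days = Sat Aug 19 2028.
Sat Aug 19 2028 + 16 days = Mon Sep 4 2028.

Mon Sep 4 2028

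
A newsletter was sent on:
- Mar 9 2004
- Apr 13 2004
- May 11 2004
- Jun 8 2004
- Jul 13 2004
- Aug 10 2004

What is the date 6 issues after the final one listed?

These are Tuesdays at 28- or 35-day spacing (35, 28, 28, 35, 28).
The pattern: 2nd Tuesday of the month.
2nd Tuesday of September 2004: Sep 14 2004.
October 2004 — 2nd Tuesday is Oct 12 2004.
November 2004 — 2nd Tuesday is Nov 9 2004.
December 2004 — 2nd Tuesday is Dec 14 2004.
January 2005 — 2nd Tuesday is Jan 11 2005.
February 2005 — 2nd Tuesday is Feb 8 2005.

Feb 8 2005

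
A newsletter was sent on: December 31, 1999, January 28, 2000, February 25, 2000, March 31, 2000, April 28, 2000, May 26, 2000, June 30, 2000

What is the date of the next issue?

All Fridays; the gaps (28, 28, 35, 28, 28, 35) vary with month length.
This is the last Friday of each month.
Last Friday of July 2000: July 28, 2000.

July 28, 2000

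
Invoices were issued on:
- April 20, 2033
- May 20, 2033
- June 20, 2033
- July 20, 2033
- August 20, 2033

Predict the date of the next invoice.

The day-of-month is always 20 (30, 31, 30, 31 days between events).
So this recurs on the 20th of each month.
September 2033: September 20, 2033.

September 20, 2033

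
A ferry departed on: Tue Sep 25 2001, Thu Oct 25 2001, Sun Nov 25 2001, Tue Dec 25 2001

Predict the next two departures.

Each date is the 25th; the gaps (30, 31, 30) track the month lengths.
The rule is the 25th of each month.
January 2002: Fri Jan 25 2002.
Next: February 2002 → Mon Feb 25 2002.

Fri Jan 25 2002, Mon Feb 25 2002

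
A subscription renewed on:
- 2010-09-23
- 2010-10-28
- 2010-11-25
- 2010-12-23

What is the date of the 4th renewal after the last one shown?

All dates are Thursdays, 35, 28, 28 days apart.
Specifically, the 4th Thursday of each month.
January 2011 — 4th Thursday is 2011-01-27.
February 2011 — 4th Thursday is 2011-02-24.
4th Thursday of March 2011: 2011-03-24.
April 2011 — 4th Thursday is 2011-04-28.

2011-04-28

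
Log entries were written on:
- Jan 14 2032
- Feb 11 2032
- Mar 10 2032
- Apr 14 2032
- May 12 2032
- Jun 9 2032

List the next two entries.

These are Wednesdays at 28- or 35-day spacing (28, 28, 35, 28, 28).
The pattern: 2nd Wednesday of the month.
July 2032 — 2nd Wednesday is Jul 14 2032.
2nd Wednesday of August 2032: Aug 11 2032.

Jul 14 2032, Aug 11 2032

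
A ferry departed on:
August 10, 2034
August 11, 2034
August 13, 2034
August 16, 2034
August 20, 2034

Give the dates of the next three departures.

Gaps: 1, 2, 3, 4 days — each gap is 1 larger than the previous one.
Next gap: 5 days. August 20, 2034 + 5 days = August 25, 2034.
Next gap: 6 days. August 25, 2034 + 6 days = August 31, 2034.
Next gap: 7 days. August 31, 2034 + 7 days = September 7, 2034.

August 25, 2034; August 31, 2034; September 7, 2034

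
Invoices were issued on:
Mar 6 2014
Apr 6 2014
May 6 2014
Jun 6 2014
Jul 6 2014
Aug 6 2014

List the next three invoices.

Gaps: 31, 30, 31, 30, 31 days — not constant. Every event is on the 6th of the month.
Pattern: the 6th of each month.
September 2014: Sep 6 2014.
October 2014: Oct 6 2014.
Next: November 2014 → Nov 6 2014.

Sep 6 2014, Oct 6 2014, Nov 6 2014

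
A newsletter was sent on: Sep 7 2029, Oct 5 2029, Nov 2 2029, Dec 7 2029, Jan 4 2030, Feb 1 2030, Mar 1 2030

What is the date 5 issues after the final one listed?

Aug 2 2030

All dates are Fridays, 28, 28, 35, 28, 28, 28 days apart.
Specifically, the 1st Friday of each month.
April 2030 — 1st Friday is Apr 5 2030.
1st Friday of May 2030: May 3 2030.
1st Friday of June 2030: Jun 7 2030.
1st Friday of July 2030: Jul 5 2030.
August 2030 — 1st Friday is Aug 2 2030.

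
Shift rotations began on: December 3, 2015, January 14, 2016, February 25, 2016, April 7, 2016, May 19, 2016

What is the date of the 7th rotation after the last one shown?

The spacing is 42, 42, 42, 42 days — always 42 days.
May 19, 2016 + 42 days = June 30, 2016.
June 30, 2016 + 42 days = August 11, 2016.
August 11, 2016 + 42 days = September 22, 2016.
September 22, 2016 + 42 days = November 3, 2016.
November 3, 2016 + 42 days = December 15, 2016.
December 15, 2016 + 42 days = January 26, 2017.
January 26, 2017 + 42 days = March 9, 2017.

March 9, 2017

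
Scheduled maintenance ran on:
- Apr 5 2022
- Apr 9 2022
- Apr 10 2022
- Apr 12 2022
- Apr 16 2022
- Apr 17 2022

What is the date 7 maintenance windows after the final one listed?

Every event lands on a Tuesday or Saturday or Sunday (gaps cycle 4, 1, 2, 4, 1).
So the schedule is: every Tuesday, Saturday and Sunday.
The following Tuesday is Apr 19 2022.
Next Saturday: Apr 23 2022.
The following Sunday is Apr 24 2022.
Next Tuesday: Apr 26 2022.
Next Saturday: Apr 30 2022.
Next Sunday: May 1 2022.
The following Tuesday is May 3 2022.

May 3 2022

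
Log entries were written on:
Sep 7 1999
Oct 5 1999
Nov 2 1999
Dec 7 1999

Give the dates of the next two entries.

Jan 4 2000, Feb 1 2000

Gaps: 28, 28, 35 days — a mix of 28 and 35. Every date is a Tuesday.
Each is the 1st Tuesday of its month.
1st Tuesday of January 2000: Jan 4 2000.
February 2000 — 1st Tuesday is Feb 1 2000.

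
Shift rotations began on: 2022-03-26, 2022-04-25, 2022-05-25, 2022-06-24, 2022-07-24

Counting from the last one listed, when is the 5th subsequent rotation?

Gaps between consecutive events: 30, 30, 30, 30 days — a constant 30-day interval.
2022-07-24 + 30 days = 2022-08-23.
2022-08-23 + 30 days = 2022-09-22.
2022-09-22 + 30 days = 2022-10-22.
2022-10-22 + 30 days = 2022-11-21.
2022-11-21 + 30 days = 2022-12-21.

2022-12-21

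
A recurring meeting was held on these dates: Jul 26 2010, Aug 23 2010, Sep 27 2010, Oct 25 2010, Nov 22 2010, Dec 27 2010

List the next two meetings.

Jan 24 2011, Feb 28 2011

All dates are Mondays, 28, 35, 28, 28, 35 days apart.
Specifically, the 4th Monday of each month.
4th Monday of January 2011: Jan 24 2011.
4th Monday of February 2011: Feb 28 2011.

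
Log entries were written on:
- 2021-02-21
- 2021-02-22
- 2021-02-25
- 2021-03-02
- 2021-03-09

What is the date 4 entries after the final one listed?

Gaps: 1, 3, 5, 7 days — each gap is 2 larger than the previous one.
Next gap: 9 days. 2021-03-09 + 9 days = 2021-03-18.
Next gap: 11 days. 2021-03-18 + 11 days = 2021-03-29.
Next gap: 13 days. 2021-03-29 + 13 days = 2021-04-11.
Next gap: 15 days. 2021-04-11 + 15 days = 2021-04-26.

2021-04-26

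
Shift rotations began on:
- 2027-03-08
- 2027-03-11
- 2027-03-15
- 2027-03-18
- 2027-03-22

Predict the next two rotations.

2027-03-25, 2027-03-29

Every event lands on a Monday or Thursday (gaps cycle 3, 4, 3, 4).
So the schedule is: every Monday and Thursday.
Next Thursday: 2027-03-25.
Next Monday: 2027-03-29.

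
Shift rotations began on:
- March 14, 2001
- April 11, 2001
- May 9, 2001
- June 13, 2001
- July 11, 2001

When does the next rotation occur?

Gaps: 28, 28, 35, 28 days — a mix of 28 and 35. Every date is a Wednesday.
Each is the 2nd Wednesday of its month.
August 2001 — 2nd Wednesday is August 8, 2001.

August 8, 2001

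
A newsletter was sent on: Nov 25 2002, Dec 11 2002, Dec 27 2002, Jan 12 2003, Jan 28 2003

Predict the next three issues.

The spacing is 16, 16, 16, 16 days — always 16 days.
Jan 28 2003 + 16 days = Feb 13 2003.
Feb 13 2003 + 16 days = Mar 1 2003.
Mar 1 2003 + 16 days = Mar 17 2003.

Feb 13 2003, Mar 1 2003, Mar 17 2003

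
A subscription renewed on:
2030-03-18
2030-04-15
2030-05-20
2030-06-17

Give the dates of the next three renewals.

Gaps: 28, 35, 28 days — a mix of 28 and 35. Every date is a Monday.
Each is the 3rd Monday of its month.
3rd Monday of July 2030: 2030-07-15.
3rd Monday of August 2030: 2030-08-19.
September 2030 — 3rd Monday is 2030-09-16.

2030-07-15, 2030-08-19, 2030-09-16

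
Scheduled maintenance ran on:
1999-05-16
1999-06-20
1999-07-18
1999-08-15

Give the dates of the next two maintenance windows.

Gaps: 35, 28, 28 days — a mix of 28 and 35. Every date is a Sunday.
Each is the 3rd Sunday of its month.
September 1999 — 3rd Sunday is 1999-09-19.
October 1999 — 3rd Sunday is 1999-10-17.

1999-09-19, 1999-10-17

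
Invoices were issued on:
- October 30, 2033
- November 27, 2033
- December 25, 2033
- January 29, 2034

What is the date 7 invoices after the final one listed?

August 27, 2034

All Sundays; the gaps (28, 28, 35) vary with month length.
This is the last Sunday of each month.
February 2034 ends with Sunday February 26, 2034.
Last Sunday of March 2034: March 26, 2034.
Last Sunday of April 2034: April 30, 2034.
May 2034 ends with Sunday May 28, 2034.
June 2034 ends with Sunday June 25, 2034.
July 2034 ends with Sunday July 30, 2034.
August 2034 ends with Sunday August 27, 2034.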